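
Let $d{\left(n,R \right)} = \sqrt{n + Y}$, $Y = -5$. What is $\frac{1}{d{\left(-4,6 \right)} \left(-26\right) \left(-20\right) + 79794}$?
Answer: $\frac{341}{27220154} - \frac{10 i}{40830231} \approx 1.2527 \cdot 10^{-5} - 2.4492 \cdot 10^{-7} i$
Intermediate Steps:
$d{\left(n,R \right)} = \sqrt{-5 + n}$ ($d{\left(n,R \right)} = \sqrt{n - 5} = \sqrt{-5 + n}$)
$\frac{1}{d{\left(-4,6 \right)} \left(-26\right) \left(-20\right) + 79794} = \frac{1}{\sqrt{-5 - 4} \left(-26\right) \left(-20\right) + 79794} = \frac{1}{\sqrt{-9} \left(-26\right) \left(-20\right) + 79794} = \frac{1}{3 i \left(-26\right) \left(-20\right) + 79794} = \frac{1}{- 78 i \left(-20\right) + 79794} = \frac{1}{1560 i + 79794} = \frac{1}{79794 + 1560 i} = \frac{79794 - 1560 i}{6369516036}$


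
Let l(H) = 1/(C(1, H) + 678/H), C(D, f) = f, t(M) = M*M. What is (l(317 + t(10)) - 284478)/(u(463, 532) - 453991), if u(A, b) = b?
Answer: 16553490203/26386325751 ≈ 0.62735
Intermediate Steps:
t(M) = M²
l(H) = 1/(H + 678/H)
(l(317 + t(10)) - 284478)/(u(463, 532) - 453991) = ((317 + 10²)/(678 + (317 + 10²)²) - 284478)/(532 - 453991) = ((317 + 100)/(678 + (317 + 100)²) - 284478)/(-453459) = (417/(678 + 417²) - 284478)*(-1/453459) = (417/(678 + 173889) - 284478)*(-1/453459) = (417/174567 - 284478)*(-1/453459) = (417*(1/174567) - 284478)*(-1/453459) = (139/58189 - 284478)*(-1/453459) = -16553490203/58189*(-1/453459) = 16553490203/26386325751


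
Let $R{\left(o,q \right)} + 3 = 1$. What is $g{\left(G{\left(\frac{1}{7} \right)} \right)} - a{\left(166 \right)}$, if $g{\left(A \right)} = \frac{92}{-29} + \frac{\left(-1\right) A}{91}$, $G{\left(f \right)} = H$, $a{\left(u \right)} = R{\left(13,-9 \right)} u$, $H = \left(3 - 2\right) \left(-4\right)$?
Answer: $\frac{867892}{2639} \approx 328.87$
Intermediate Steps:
$R{\left(o,q \right)} = -2$ ($R{\left(o,q \right)} = -3 + 1 = -2$)
$H = -4$ ($H = 1 \left(-4\right) = -4$)
$a{\left(u \right)} = - 2 u$
$G{\left(f \right)} = -4$
$g{\left(A \right)} = - \frac{92}{29} - \frac{A}{91}$ ($g{\left(A \right)} = 92 \left(- \frac{1}{29}\right) + - A \frac{1}{91} = - \frac{92}{29} - \frac{A}{91}$)
$g{\left(G{\left(\frac{1}{7} \right)} \right)} - a{\left(166 \right)} = \left(- \frac{92}{29} - - \frac{4}{91}\right) - \left(-2\right) 166 = \left(- \frac{92}{29} + \frac{4}{91}\right) - -332 = - \frac{8256}{2639} + 332 = \frac{867892}{2639}$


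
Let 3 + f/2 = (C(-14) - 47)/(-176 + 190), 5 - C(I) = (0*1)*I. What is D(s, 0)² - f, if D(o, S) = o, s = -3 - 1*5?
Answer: 76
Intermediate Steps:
s = -8 (s = -3 - 5 = -8)
C(I) = 5 (C(I) = 5 - 0*1*I = 5 - 0*I = 5 - 1*0 = 5 + 0 = 5)
f = -12 (f = -6 + 2*((5 - 47)/(-176 + 190)) = -6 + 2*(-42/14) = -6 + 2*(-42*1/14) = -6 + 2*(-3) = -6 - 6 = -12)
D(s, 0)² - f = (-8)² - 1*(-12) = 64 + 12 = 76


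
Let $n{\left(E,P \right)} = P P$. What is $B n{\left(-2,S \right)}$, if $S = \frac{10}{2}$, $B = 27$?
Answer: $675$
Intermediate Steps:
$S = 5$ ($S = 10 \cdot \frac{1}{2} = 5$)
$n{\left(E,P \right)} = P^{2}$
$B n{\left(-2,S \right)} = 27 \cdot 5^{2} = 27 \cdot 25 = 675$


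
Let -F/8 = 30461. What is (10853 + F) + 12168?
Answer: -220667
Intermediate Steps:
F = -243688 (F = -8*30461 = -243688)
(10853 + F) + 12168 = (10853 - 243688) + 12168 = -232835 + 12168 = -220667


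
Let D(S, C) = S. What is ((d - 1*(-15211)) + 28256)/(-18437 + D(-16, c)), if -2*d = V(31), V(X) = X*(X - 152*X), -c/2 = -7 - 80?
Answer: -232045/36906 ≈ -6.2875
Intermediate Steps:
c = 174 (c = -2*(-7 - 80) = -2*(-87) = 174)
V(X) = -151*X**2 (V(X) = X*(-151*X) = -151*X**2)
d = 145111/2 (d = -(-151)*31**2/2 = -(-151)*961/2 = -1/2*(-145111) = 145111/2 ≈ 72556.)
((d - 1*(-15211)) + 28256)/(-18437 + D(-16, c)) = ((145111/2 - 1*(-15211)) + 28256)/(-18437 - 16) = ((145111/2 + 15211) + 28256)/(-18453) = (175533/2 + 28256)*(-1/18453) = (232045/2)*(-1/18453) = -232045/36906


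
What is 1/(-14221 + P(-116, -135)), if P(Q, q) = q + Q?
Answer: -1/14472 ≈ -6.9099e-5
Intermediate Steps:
P(Q, q) = Q + q
1/(-14221 + P(-116, -135)) = 1/(-14221 + (-116 - 135)) = 1/(-14221 - 251) = 1/(-14472) = -1/14472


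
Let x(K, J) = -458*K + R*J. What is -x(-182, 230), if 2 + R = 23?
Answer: -88186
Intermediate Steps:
R = 21 (R = -2 + 23 = 21)
x(K, J) = -458*K + 21*J
-x(-182, 230) = -(-458*(-182) + 21*230) = -(83356 + 4830) = -1*88186 = -88186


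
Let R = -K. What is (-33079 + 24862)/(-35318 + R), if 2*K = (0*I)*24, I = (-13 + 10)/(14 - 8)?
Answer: 8217/35318 ≈ 0.23266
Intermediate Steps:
I = -½ (I = -3/6 = -3*⅙ = -½ ≈ -0.50000)
K = 0 (K = ((0*(-½))*24)/2 = (0*24)/2 = (½)*0 = 0)
R = 0 (R = -1*0 = 0)
(-33079 + 24862)/(-35318 + R) = (-33079 + 24862)/(-35318 + 0) = -8217/(-35318) = -8217*(-1/35318) = 8217/35318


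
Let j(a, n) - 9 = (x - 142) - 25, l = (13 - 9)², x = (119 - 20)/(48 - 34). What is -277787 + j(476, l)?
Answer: -3891131/14 ≈ -2.7794e+5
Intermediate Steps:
x = 99/14 ≈ 7.0714
l = 16 (l = 4² = 16)
j(a, n) = -2113/14 (j(a, n) = 9 + ((99/14 - 142) - 25) = 9 + (-1889/14 - 25) = 9 - 2239/14 = -2113/14)
-277787 + j(476, l) = -277787 - 2113/14 = -3891131/14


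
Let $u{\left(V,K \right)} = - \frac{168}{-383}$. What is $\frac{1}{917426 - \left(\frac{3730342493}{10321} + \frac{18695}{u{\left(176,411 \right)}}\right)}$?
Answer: $\frac{1733928}{890152821119} \approx 1.9479 \cdot 10^{-6}$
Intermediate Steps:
$u{\left(V,K \right)} = \frac{168}{383}$ ($u{\left(V,K \right)} = \left(-168\right) \left(- \frac{1}{383}\right) = \frac{168}{383}$)
$\frac{1}{917426 - \left(\frac{3730342493}{10321} + \frac{18695}{u{\left(176,411 \right)}}\right)} = \frac{1}{917426 - \frac{700597808209}{1733928}} = \frac{1}{\frac{890152821119}{1733928}} = \frac{1733928}{890152821119}$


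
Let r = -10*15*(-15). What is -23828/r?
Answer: -11914/1125 ≈ -10.590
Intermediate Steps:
r = 2250 (r = -150*(-15) = 2250)
-23828/r = -23828/2250 = -23828*1/2250 = -11914/1125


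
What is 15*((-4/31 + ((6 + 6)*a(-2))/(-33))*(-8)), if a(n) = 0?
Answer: 480/31 ≈ 15.484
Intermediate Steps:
15*((-4/31 + ((6 + 6)*a(-2))/(-33))*(-8)) = 15*((-4/31 + ((6 + 6)*0)/(-33))*(-8)) = 15*((-4*1/31 + (12*0)*(-1/33))*(-8)) = 15*((-4/31 + 0*(-1/33))*(-8)) = 15*((-4/31 + 0)*(-8)) = 15*(-4/31*(-8)) = 15*(32/31) = 480/31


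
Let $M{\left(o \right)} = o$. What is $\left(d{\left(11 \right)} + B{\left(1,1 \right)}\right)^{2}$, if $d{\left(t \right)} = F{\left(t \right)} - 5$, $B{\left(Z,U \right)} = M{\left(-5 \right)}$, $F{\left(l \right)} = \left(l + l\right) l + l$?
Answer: $59049$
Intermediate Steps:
$F{\left(l \right)} = l + 2 l^{2}$ ($F{\left(l \right)} = 2 l l + l = 2 l^{2} + l = l + 2 l^{2}$)
$B{\left(Z,U \right)} = -5$
$d{\left(t \right)} = -5 + t \left(1 + 2 t\right)$ ($d{\left(t \right)} = t \left(1 + 2 t\right) - 5 = -5 + t \left(1 + 2 t\right)$)
$\left(d{\left(11 \right)} + B{\left(1,1 \right)}\right)^{2} = \left(\left(-5 + 11 \left(1 + 2 \cdot 11\right)\right) - 5\right)^{2} = \left(\left(-5 + 11 \left(1 + 22\right)\right) - 5\right)^{2} = \left(\left(-5 + 11 \cdot 23\right) - 5\right)^{2} = \left(\left(-5 + 253\right) - 5\right)^{2} = \left(248 - 5\right)^{2} = 243^{2} = 59049$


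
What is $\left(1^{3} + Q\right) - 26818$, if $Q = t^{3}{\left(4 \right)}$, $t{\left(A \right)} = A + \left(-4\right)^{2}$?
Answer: $-18817$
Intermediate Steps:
$t{\left(A \right)} = 16 + A$ ($t{\left(A \right)} = A + 16 = 16 + A$)
$Q = 8000$ ($Q = \left(16 + 4\right)^{3} = 20^{3} = 8000$)
$\left(1^{3} + Q\right) - 26818 = \left(1^{3} + 8000\right) - 26818 = \left(1 + 8000\right) - 26818 = 8001 - 26818 = -18817$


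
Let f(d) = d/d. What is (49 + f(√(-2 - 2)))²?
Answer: 2500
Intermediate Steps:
f(d) = 1
(49 + f(√(-2 - 2)))² = (49 + 1)² = 50² = 2500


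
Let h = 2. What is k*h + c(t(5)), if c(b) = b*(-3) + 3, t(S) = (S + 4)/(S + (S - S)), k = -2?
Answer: -32/5 ≈ -6.4000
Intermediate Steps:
k = -2 (k = -1*2 = -2)
t(S) = (4 + S)/S (t(S) = (4 + S)/(S + 0) = (4 + S)/S)
c(b) = 3 - 3*b (c(b) = -3*b + 3 = 3 - 3*b)
k*h + c(t(5)) = -2*2 + (3 - 3*(4 + 5)/5) = -4 + (3 - 3*9/5) = -4 + (3 - 27/5) = -4 - 12/5 = -32/5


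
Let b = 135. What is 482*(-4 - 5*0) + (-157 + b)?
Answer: -1950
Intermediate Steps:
482*(-4 - 5*0) + (-157 + b) = 482*(-4 - 5*0) + (-157 + 135) = 482*(-4 + 0) - 22 = 482*(-4) - 22 = -1928 - 22 = -1950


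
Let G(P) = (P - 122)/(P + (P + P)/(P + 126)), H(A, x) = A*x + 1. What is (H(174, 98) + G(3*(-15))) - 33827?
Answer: -6959707/415 ≈ -16770.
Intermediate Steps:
H(A, x) = 1 + A*x
G(P) = (-122 + P)/(P + 2*P/(126 + P)) (G(P) = (-122 + P)/(P + (2*P)/(126 + P)) = (-122 + P)/(P + 2*P/(126 + P)))
(H(174, 98) + G(3*(-15))) - 33827 = ((1 + 174*98) + (-15372 + (3*(-15))² + 4*(3*(-15)))/(((3*(-15)))*(128 + 3*(-15)))) - 33827 = ((1 + 17052) + (-15372 + (-45)² + 4*(-45))/((-45)*(128 - 45))) - 33827 = (17053 - 1/45*(-15372 + 2025 - 180)/83) - 33827 = (17053 - 1/45*1/83*(-13527)) - 33827 = (17053 + 1503/415) - 33827 = 7078498/415 - 33827 = -6959707/415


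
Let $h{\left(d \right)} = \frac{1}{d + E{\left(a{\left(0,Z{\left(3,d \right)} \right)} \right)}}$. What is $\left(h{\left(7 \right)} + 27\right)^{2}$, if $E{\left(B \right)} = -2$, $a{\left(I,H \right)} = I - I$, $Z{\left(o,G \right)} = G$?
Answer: $\frac{18496}{25} \approx 739.84$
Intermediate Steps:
$a{\left(I,H \right)} = 0$
$h{\left(d \right)} = \frac{1}{-2 + d}$ ($h{\left(d \right)} = \frac{1}{d - 2} = \frac{1}{-2 + d}$)
$\left(h{\left(7 \right)} + 27\right)^{2} = \left(\frac{1}{-2 + 7} + 27\right)^{2} = \left(\frac{1}{5} + 27\right)^{2} = \left(\frac{136}{5}\right)^{2} = \frac{18496}{25}$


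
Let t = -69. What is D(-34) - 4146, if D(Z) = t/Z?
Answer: -140895/34 ≈ -4144.0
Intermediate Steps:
D(Z) = -69/Z
D(-34) - 4146 = -69/(-34) - 4146 = -69*(-1/34) - 4146 = 69/34 - 4146 = -140895/34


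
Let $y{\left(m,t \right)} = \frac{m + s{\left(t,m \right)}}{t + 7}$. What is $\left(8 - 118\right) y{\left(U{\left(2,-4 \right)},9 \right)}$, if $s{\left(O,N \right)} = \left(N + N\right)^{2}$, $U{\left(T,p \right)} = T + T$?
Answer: $- \frac{935}{2} \approx -467.5$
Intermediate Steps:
$U{\left(T,p \right)} = 2 T$
$s{\left(O,N \right)} = 4 N^{2}$ ($s{\left(O,N \right)} = \left(2 N\right)^{2} = 4 N^{2}$)
$y{\left(m,t \right)} = \frac{m + 4 m^{2}}{7 + t}$ ($y{\left(m,t \right)} = \frac{m + 4 m^{2}}{t + 7} = \frac{m + 4 m^{2}}{7 + t}$)
$\left(8 - 118\right) y{\left(U{\left(2,-4 \right)},9 \right)} = \left(8 - 118\right) \frac{2 \cdot 2 \left(1 + 4 \cdot 2 \cdot 2\right)}{7 + 9} = - 110 \frac{4 \left(1 + 4 \cdot 4\right)}{16} = - 110 \cdot 4 \cdot \frac{1}{16} \left(1 + 16\right) = - 110 \cdot 4 \cdot \frac{1}{16} \cdot 17 = \left(-110\right) \frac{17}{4} = - \frac{935}{2}$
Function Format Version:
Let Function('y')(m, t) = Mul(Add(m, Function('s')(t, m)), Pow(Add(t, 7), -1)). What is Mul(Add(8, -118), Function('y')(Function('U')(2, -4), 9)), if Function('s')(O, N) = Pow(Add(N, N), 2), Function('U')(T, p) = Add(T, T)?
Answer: Rational(-935, 2) ≈ -467.50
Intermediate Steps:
Function('U')(T, p) = Mul(2, T)
Function('s')(O, N) = Mul(4, Pow(N, 2)) (Function('s')(O, N) = Pow(Mul(2, N), 2) = Mul(4, Pow(N, 2)))
Function('y')(m, t) = Mul(Pow(Add(7, t), -1), Add(m, Mul(4, Pow(m, 2)))) (Function('y')(m, t) = Mul(Add(m, Mul(4, Pow(m, 2))), Pow(Add(t, 7), -1)) = Mul(Add(m, Mul(4, Pow(m, 2))), Pow(Add(7, t), -1)) = Mul(Pow(Add(7, t), -1), Add(m, Mul(4, Pow(m, 2)))))
Mul(Add(8, -118), Function('y')(Function('U')(2, -4), 9)) = Mul(Add(8, -118), Mul(Mul(2, 2), Pow(Add(7, 9), -1), Add(1, Mul(4, Mul(2, 2))))) = Mul(-110, Mul(4, Pow(16, -1), Add(1, Mul(4, 4)))) = Mul(-110, Mul(4, Rational(1, 16), Add(1, 16))) = Mul(-110, Mul(4, Rational(1, 16), 17)) = Mul(-110, Rational(17, 4)) = Rational(-935, 2)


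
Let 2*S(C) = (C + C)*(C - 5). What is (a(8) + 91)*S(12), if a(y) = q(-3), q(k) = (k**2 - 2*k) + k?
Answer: 8652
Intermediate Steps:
q(k) = k**2 - k
S(C) = C*(-5 + C) (S(C) = ((C + C)*(C - 5))/2 = ((2*C)*(-5 + C))/2 = (2*C*(-5 + C))/2 = C*(-5 + C))
a(y) = 12 (a(y) = -3*(-1 - 3) = -3*(-4) = 12)
(a(8) + 91)*S(12) = (12 + 91)*(12*(-5 + 12)) = 103*(12*7) = 103*84 = 8652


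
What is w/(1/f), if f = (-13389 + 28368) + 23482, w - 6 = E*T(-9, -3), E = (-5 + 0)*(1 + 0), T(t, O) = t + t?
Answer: 3692256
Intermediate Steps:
T(t, O) = 2*t
E = -5 (E = -5*1 = -5)
w = 96 (w = 6 - 10*(-9) = 6 - 5*(-18) = 6 + 90 = 96)
f = 38461 (f = 14979 + 23482 = 38461)
w/(1/f) = 96/(1/38461) = 96*38461 = 3692256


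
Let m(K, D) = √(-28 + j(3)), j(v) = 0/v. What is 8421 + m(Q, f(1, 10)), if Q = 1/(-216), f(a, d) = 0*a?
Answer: 8421 + 2*I*√7 ≈ 8421.0 + 5.2915*I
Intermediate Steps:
j(v) = 0
f(a, d) = 0
Q = -1/216 ≈ -0.0046296
m(K, D) = 2*I*√7 (m(K, D) = √(-28 + 0) = √(-28) = 2*I*√7)
8421 + m(Q, f(1, 10)) = 8421 + 2*I*√7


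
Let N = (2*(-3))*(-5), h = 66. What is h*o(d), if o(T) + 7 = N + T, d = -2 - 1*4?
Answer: 1122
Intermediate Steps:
d = -6 (d = -2 - 4 = -6)
N = 30 (N = -6*(-5) = 30)
o(T) = 23 + T (o(T) = -7 + (30 + T) = 23 + T)
h*o(d) = 66*(23 - 6) = 66*17 = 1122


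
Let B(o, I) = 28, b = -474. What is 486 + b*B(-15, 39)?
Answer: -12786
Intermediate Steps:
486 + b*B(-15, 39) = 486 - 474*28 = 486 - 13272 = -12786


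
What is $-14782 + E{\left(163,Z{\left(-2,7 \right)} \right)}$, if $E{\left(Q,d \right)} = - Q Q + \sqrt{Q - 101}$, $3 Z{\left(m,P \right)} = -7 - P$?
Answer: $-41351 + \sqrt{62} \approx -41343.0$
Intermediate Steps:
$Z{\left(m,P \right)} = - \frac{7}{3} - \frac{P}{3}$ ($Z{\left(m,P \right)} = \frac{-7 - P}{3} = - \frac{7}{3} - \frac{P}{3}$)
$E{\left(Q,d \right)} = \sqrt{-101 + Q} - Q^{2}$ ($E{\left(Q,d \right)} = - Q^{2} + \sqrt{-101 + Q} = \sqrt{-101 + Q} - Q^{2}$)
$-14782 + E{\left(163,Z{\left(-2,7 \right)} \right)} = -14782 + \left(\sqrt{-101 + 163} - 163^{2}\right) = -14782 + \left(\sqrt{62} - 26569\right) = -14782 - \left(26569 - \sqrt{62}\right) = -41351 + \sqrt{62}$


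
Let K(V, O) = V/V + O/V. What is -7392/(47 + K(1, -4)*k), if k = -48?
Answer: -7392/191 ≈ -38.702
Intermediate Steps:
K(V, O) = 1 + O/V
-7392/(47 + K(1, -4)*k) = -7392/(47 + ((-4 + 1)/1)*(-48)) = -7392/(47 + (1*(-3))*(-48)) = -7392/(47 - 3*(-48)) = -7392/(47 + 144) = -7392/191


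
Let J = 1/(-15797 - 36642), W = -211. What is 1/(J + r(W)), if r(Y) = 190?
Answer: 52439/9963409 ≈ 0.0052632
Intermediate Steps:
J = -1/52439 (J = 1/(-52439) = -1/52439 ≈ -1.9070e-5)
1/(J + r(W)) = 1/(-1/52439 + 190) = 1/(9963409/52439) = 52439/9963409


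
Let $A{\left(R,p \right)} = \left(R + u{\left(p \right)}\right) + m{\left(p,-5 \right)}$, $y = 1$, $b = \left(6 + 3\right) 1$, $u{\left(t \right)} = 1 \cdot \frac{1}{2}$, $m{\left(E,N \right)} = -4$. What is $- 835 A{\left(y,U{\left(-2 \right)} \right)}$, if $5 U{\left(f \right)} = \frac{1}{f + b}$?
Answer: $\frac{4175}{2} \approx 2087.5$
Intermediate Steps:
$u{\left(t \right)} = \frac{1}{2}$ ($u{\left(t \right)} = 1 \cdot \frac{1}{2} = \frac{1}{2}$)
$b = 9$ ($b = 9 \cdot 1 = 9$)
$U{\left(f \right)} = \frac{1}{5 \left(9 + f\right)}$ ($U{\left(f \right)} = \frac{1}{5 \left(f + 9\right)} = \frac{1}{5 \left(9 + f\right)}$)
$A{\left(R,p \right)} = - \frac{7}{2} + R$ ($A{\left(R,p \right)} = \left(R + \frac{1}{2}\right) - 4 = \left(\frac{1}{2} + R\right) - 4 = - \frac{7}{2} + R$)
$- 835 A{\left(y,U{\left(-2 \right)} \right)} = - 835 \left(- \frac{7}{2} + 1\right) = \left(-835\right) \left(- \frac{5}{2}\right) = \frac{4175}{2}$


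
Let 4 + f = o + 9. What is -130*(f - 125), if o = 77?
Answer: 5590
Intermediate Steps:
f = 82 (f = -4 + (77 + 9) = -4 + 86 = 82)
-130*(f - 125) = -130*(82 - 125) = -130*(-43) = 5590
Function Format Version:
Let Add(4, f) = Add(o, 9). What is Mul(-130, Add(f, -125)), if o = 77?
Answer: 5590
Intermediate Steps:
f = 82 (f = Add(-4, Add(77, 9)) = Add(-4, 86) = 82)
Mul(-130, Add(f, -125)) = Mul(-130, Add(82, -125)) = Mul(-130, -43) = 5590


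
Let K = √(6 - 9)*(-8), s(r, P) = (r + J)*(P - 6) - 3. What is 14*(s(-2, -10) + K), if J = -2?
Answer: 854 - 112*I*√3 ≈ 854.0 - 193.99*I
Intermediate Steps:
s(r, P) = -3 + (-6 + P)*(-2 + r) (s(r, P) = (r - 2)*(P - 6) - 3 = (-2 + r)*(-6 + P) - 3 = (-6 + P)*(-2 + r) - 3 = -3 + (-6 + P)*(-2 + r))
K = -8*I*√3 (K = √(-3)*(-8) = (I*√3)*(-8) = -8*I*√3 ≈ -13.856*I)
14*(s(-2, -10) + K) = 14*((9 - 6*(-2) - 2*(-10) - 10*(-2)) - 8*I*√3) = 14*((9 + 12 + 20 + 20) - 8*I*√3) = 14*(61 - 8*I*√3) = 854 - 112*I*√3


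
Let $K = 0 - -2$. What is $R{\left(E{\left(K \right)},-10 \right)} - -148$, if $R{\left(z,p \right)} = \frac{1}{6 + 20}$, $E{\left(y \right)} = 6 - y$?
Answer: $\frac{3849}{26} \approx 148.04$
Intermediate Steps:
$K = 2$ ($K = 0 + 2 = 2$)
$R{\left(z,p \right)} = \frac{1}{26}$
$R{\left(E{\left(K \right)},-10 \right)} - -148 = \frac{1}{26} - -148 = \frac{1}{26} + 148 = \frac{3849}{26}$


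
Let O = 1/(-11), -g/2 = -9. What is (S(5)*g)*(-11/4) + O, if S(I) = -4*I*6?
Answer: 65339/11 ≈ 5939.9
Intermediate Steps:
g = 18 (g = -2*(-9) = 18)
S(I) = -24*I
O = -1/11 ≈ -0.090909
(S(5)*g)*(-11/4) + O = (-24*5*18)*(-11/4) - 1/11 = (-120*18)*(-11/4) - 1/11 = -(-2160)*11/4 - 1/11 = -2160*(-11/4) - 1/11 = 5940 - 1/11 = 65339/11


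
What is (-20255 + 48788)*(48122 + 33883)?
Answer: 2339848665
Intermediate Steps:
(-20255 + 48788)*(48122 + 33883) = 28533*82005 = 2339848665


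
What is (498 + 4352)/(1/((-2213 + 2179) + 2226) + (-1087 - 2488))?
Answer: -10631200/7836399 ≈ -1.3566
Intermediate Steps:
(498 + 4352)/(1/((-2213 + 2179) + 2226) + (-1087 - 2488)) = 4850/(1/(-34 + 2226) - 3575) = 4850/(1/2192 - 3575) = 4850/(-7836399/2192) = 4850*(-2192/7836399) = -10631200/7836399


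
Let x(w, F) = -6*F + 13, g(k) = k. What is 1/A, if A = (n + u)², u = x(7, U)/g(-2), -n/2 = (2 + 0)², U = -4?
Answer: 4/2809 ≈ 0.0014240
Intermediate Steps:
n = -8 (n = -2*(2 + 0)² = -2*2² = -2*4 = -8)
x(w, F) = 13 - 6*F
u = -37/2 (u = (13 - 6*(-4))/(-2) = (13 + 24)*(-½) = 37*(-½) = -37/2 ≈ -18.500)
A = 2809/4 (A = (-8 - 37/2)² = (-53/2)² = 2809/4 ≈ 702.25)
1/A = 1/(2809/4) = 4/2809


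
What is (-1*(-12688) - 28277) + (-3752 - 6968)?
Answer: -26309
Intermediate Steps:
(-1*(-12688) - 28277) + (-3752 - 6968) = (12688 - 28277) - 10720 = -15589 - 10720 = -26309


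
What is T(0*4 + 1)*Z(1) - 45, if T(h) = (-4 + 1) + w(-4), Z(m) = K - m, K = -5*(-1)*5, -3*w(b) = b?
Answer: -85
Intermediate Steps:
w(b) = -b/3
K = 25 (K = 5*5 = 25)
Z(m) = 25 - m
T(h) = -5/3 (T(h) = (-4 + 1) - ⅓*(-4) = -3 + 4/3 = -5/3)
T(0*4 + 1)*Z(1) - 45 = -5*(25 - 1*1)/3 - 45 = -5*(25 - 1)/3 - 45 = -5/3*24 - 45 = -40 - 45 = -85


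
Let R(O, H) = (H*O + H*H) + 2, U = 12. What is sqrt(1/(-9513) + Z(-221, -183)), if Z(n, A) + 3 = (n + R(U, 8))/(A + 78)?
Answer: I*sqrt(612917305)/15855 ≈ 1.5615*I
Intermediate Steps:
R(O, H) = 2 + H**2 + H*O (R(O, H) = (H*O + H**2) + 2 = (H**2 + H*O) + 2 = 2 + H**2 + H*O)
Z(n, A) = -3 + (162 + n)/(78 + A) (Z(n, A) = -3 + (n + (2 + 8**2 + 8*12))/(A + 78) = -3 + (n + (2 + 64 + 96))/(78 + A) = -3 + (n + 162)/(78 + A) = -3 + (162 + n)/(78 + A))
sqrt(1/(-9513) + Z(-221, -183)) = sqrt(1/(-9513) + (-72 - 221 - 3*(-183))/(78 - 183)) = sqrt(-1/9513 + (-72 - 221 + 549)/(-105)) = sqrt(-1/9513 - 1/105*256) = sqrt(-1/9513 - 256/105) = sqrt(-115973/47565) = I*sqrt(612917305)/15855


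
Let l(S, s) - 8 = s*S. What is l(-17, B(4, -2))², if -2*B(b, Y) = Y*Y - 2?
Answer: 625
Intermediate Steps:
B(b, Y) = 1 - Y²/2 (B(b, Y) = -(Y*Y - 2)/2 = -(Y² - 2)/2 = -(-2 + Y²)/2 = 1 - Y²/2)
l(S, s) = 8 + S*s (l(S, s) = 8 + s*S = 8 + S*s)
l(-17, B(4, -2))² = (8 - 17*(1 - ½*(-2)²))² = (8 - 17*(1 - ½*4))² = (8 - 17*(1 - 2))² = (8 - 17*(-1))² = (8 + 17)² = 25² = 625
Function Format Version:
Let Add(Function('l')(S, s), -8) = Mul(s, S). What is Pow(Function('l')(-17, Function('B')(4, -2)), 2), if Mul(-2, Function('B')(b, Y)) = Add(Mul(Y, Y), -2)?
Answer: 625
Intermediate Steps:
Function('B')(b, Y) = Add(1, Mul(Rational(-1, 2), Pow(Y, 2))) (Function('B')(b, Y) = Mul(Rational(-1, 2), Add(Mul(Y, Y), -2)) = Mul(Rational(-1, 2), Add(Pow(Y, 2), -2)) = Mul(Rational(-1, 2), Add(-2, Pow(Y, 2))) = Add(1, Mul(Rational(-1, 2), Pow(Y, 2))))
Function('l')(S, s) = Add(8, Mul(S, s)) (Function('l')(S, s) = Add(8, Mul(s, S)) = Add(8, Mul(S, s)))
Pow(Function('l')(-17, Function('B')(4, -2)), 2) = Pow(Add(8, Mul(-17, Add(1, Mul(Rational(-1, 2), Pow(-2, 2))))), 2) = Pow(Add(8, Mul(-17, Add(1, Mul(Rational(-1, 2), 4)))), 2) = Pow(Add(8, Mul(-17, Add(1, -2))), 2) = Pow(Add(8, Mul(-17, -1)), 2) = Pow(Add(8, 17), 2) = Pow(25, 2) = 625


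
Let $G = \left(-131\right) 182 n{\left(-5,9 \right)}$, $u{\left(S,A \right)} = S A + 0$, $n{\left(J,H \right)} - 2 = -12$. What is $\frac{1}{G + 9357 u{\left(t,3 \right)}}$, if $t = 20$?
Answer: $\frac{1}{799840} \approx 1.2502 \cdot 10^{-6}$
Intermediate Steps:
$n{\left(J,H \right)} = -10$ ($n{\left(J,H \right)} = 2 - 12 = -10$)
$u{\left(S,A \right)} = A S$ ($u{\left(S,A \right)} = A S + 0 = A S$)
$G = 238420$ ($G = \left(-131\right) 182 \left(-10\right) = \left(-23842\right) \left(-10\right) = 238420$)
$\frac{1}{G + 9357 u{\left(t,3 \right)}} = \frac{1}{238420 + 9357 \cdot 3 \cdot 20} = \frac{1}{238420 + 9357 \cdot 60} = \frac{1}{238420 + 561420} = \frac{1}{799840}$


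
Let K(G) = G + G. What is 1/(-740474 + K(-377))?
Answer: -1/741228 ≈ -1.3491e-6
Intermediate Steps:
K(G) = 2*G
1/(-740474 + K(-377)) = 1/(-740474 + 2*(-377)) = 1/(-740474 - 754) = 1/(-741228) = -1/741228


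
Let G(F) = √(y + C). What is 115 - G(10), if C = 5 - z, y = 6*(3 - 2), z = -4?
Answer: 115 - √15 ≈ 111.13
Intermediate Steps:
y = 6 (y = 6*1 = 6)
C = 9 (C = 5 - 1*(-4) = 5 + 4 = 9)
G(F) = √15 (G(F) = √(6 + 9) = √15)
115 - G(10) = 115 - √15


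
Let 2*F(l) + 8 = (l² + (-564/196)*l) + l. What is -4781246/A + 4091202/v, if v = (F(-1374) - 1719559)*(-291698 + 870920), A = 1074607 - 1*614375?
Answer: -416975959910995619/40137134019393092 ≈ -10.389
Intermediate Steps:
F(l) = -4 + l²/2 - 46*l/49 (F(l) = -4 + ((l² + (-564/196)*l) + l)/2 = -4 + ((l² + (-564*1/196)*l) + l)/2 = -4 + ((l² - 141*l/49) + l)/2 = -4 + (l² - 92*l/49)/2 = -4 + (l²/2 - 46*l/49) = -4 + l²/2 - 46*l/49)
A = 460232 (A = 1074607 - 614375 = 460232)
v = -3139583568066/7 (v = ((-4 + (½)*(-1374)² - 46/49*(-1374)) - 1719559)*(-291698 + 870920) = ((-4 + (½)*1887876 + 63204/49) - 1719559)*579222 = ((-4 + 943938 + 63204/49) - 1719559)*579222 = (46315970/49 - 1719559)*579222 = -37942421/49*579222 = -3139583568066/7 ≈ -4.4851e+11)
-4781246/A + 4091202/v = -4781246/460232 + 4091202/(-3139583568066/7) = -4781246*1/460232 + 4091202*(-7/3139583568066) = -2390623/230116 - 1591023/174421309337 = -416975959910995619/40137134019393092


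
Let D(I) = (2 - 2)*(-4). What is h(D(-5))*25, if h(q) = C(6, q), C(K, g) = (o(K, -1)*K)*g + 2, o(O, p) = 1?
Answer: 50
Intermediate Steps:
D(I) = 0 (D(I) = 0*(-4) = 0)
C(K, g) = 2 + K*g (C(K, g) = (1*K)*g + 2 = K*g + 2 = 2 + K*g)
h(q) = 2 + 6*q
h(D(-5))*25 = (2 + 6*0)*25 = (2 + 0)*25 = 2*25 = 50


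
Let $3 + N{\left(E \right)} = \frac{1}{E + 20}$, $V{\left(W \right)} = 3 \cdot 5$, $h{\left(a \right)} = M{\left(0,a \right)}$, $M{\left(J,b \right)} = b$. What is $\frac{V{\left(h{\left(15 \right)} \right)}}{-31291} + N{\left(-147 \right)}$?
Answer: $- \frac{11955067}{3973957} \approx -3.0084$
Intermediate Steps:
$h{\left(a \right)} = a$
$V{\left(W \right)} = 15$
$N{\left(E \right)} = -3 + \frac{1}{20 + E}$ ($N{\left(E \right)} = -3 + \frac{1}{E + 20} = -3 + \frac{1}{20 + E}$)
$\frac{V{\left(h{\left(15 \right)} \right)}}{-31291} + N{\left(-147 \right)} = \frac{15}{-31291} + \frac{-59 - -441}{20 - 147} = 15 \left(- \frac{1}{31291}\right) + \frac{-59 + 441}{-127} = - \frac{15}{31291} - \frac{382}{127} = - \frac{11955067}{3973957}$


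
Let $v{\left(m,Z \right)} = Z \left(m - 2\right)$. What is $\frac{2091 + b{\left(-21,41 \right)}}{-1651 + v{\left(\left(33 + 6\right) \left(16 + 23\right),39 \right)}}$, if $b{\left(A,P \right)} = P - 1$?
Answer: $\frac{2131}{57590} \approx 0.037003$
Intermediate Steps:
$v{\left(m,Z \right)} = Z \left(-2 + m\right)$
$b{\left(A,P \right)} = -1 + P$
$\frac{2091 + b{\left(-21,41 \right)}}{-1651 + v{\left(\left(33 + 6\right) \left(16 + 23\right),39 \right)}} = \frac{2091 + \left(-1 + 41\right)}{-1651 + 39 \left(-2 + \left(33 + 6\right) \left(16 + 23\right)\right)} = \frac{2091 + 40}{-1651 + 39 \left(-2 + 39 \cdot 39\right)} = \frac{2131}{-1651 + 39 \left(-2 + 1521\right)} = \frac{2131}{-1651 + 39 \cdot 1519} = \frac{2131}{-1651 + 59241} = \frac{2131}{57590}$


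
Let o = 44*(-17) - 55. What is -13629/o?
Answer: 1239/73 ≈ 16.973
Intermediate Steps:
o = -803 (o = -748 - 55 = -803)
-13629/o = -13629/(-803) = -13629*(-1/803) = 1239/73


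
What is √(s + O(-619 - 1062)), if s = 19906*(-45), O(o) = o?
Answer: I*√897451 ≈ 947.34*I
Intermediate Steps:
s = -895770
√(s + O(-619 - 1062)) = √(-895770 + (-619 - 1062)) = √(-895770 - 1681) = √(-897451) = I*√897451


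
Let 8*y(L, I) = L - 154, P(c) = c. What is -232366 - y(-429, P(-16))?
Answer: -1858345/8 ≈ -2.3229e+5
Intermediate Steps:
y(L, I) = -77/4 + L/8 (y(L, I) = (L - 154)/8 = (-154 + L)/8 = -77/4 + L/8)
-232366 - y(-429, P(-16)) = -232366 - (-77/4 + (⅛)*(-429)) = -232366 - (-77/4 - 429/8) = -232366 - 1*(-583/8) = -232366 + 583/8 = -1858345/8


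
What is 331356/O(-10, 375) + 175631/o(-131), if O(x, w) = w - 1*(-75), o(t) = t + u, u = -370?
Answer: 4831967/12525 ≈ 385.79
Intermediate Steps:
o(t) = -370 + t (o(t) = t - 370 = -370 + t)
O(x, w) = 75 + w (O(x, w) = w + 75 = 75 + w)
331356/O(-10, 375) + 175631/o(-131) = 331356/(75 + 375) + 175631/(-370 - 131) = 331356/450 + 175631/(-501) = 331356*(1/450) + 175631*(-1/501) = 55226/75 - 175631/501 = 4831967/12525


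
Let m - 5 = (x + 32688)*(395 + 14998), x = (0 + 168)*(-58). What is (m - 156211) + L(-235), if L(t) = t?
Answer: 353020551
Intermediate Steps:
x = -9744 (x = 168*(-58) = -9744)
m = 353176997 (m = 5 + (-9744 + 32688)*(395 + 14998) = 5 + 22944*15393 = 5 + 353176992 = 353176997)
(m - 156211) + L(-235) = (353176997 - 156211) - 235 = 353020786 - 235 = 353020551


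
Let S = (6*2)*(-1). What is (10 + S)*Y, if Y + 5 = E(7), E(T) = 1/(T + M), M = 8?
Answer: 148/15 ≈ 9.8667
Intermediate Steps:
S = -12 (S = 12*(-1) = -12)
E(T) = 1/(8 + T) (E(T) = 1/(T + 8) = 1/(8 + T))
Y = -74/15 (Y = -5 + 1/(8 + 7) = -5 + 1/15 = -74/15 ≈ -4.9333)
(10 + S)*Y = (10 - 12)*(-74/15) = -2*(-74/15) = 148/15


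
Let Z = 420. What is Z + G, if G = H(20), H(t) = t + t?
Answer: 460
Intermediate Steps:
H(t) = 2*t
G = 40 (G = 2*20 = 40)
Z + G = 420 + 40 = 460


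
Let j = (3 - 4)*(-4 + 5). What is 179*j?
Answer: -179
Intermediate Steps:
j = -1 (j = -1*1 = -1)
179*j = 179*(-1) = -179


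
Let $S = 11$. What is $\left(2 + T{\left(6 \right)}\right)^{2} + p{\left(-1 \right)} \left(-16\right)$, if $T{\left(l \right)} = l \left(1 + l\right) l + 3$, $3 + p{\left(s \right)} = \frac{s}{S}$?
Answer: $\frac{727083}{11} \approx 66099.0$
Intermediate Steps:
$p{\left(s \right)} = -3 + \frac{s}{11}$
$T{\left(l \right)} = 3 + l^{2} \left(1 + l\right)$ ($T{\left(l \right)} = l l \left(1 + l\right) + 3 = l^{2} \left(1 + l\right) + 3 = 3 + l^{2} \left(1 + l\right)$)
$\left(2 + T{\left(6 \right)}\right)^{2} + p{\left(-1 \right)} \left(-16\right) = \left(2 + \left(3 + 6^{2} + 6^{3}\right)\right)^{2} + \left(-3 + \frac{1}{11} \left(-1\right)\right) \left(-16\right) = \left(2 + \left(3 + 36 + 216\right)\right)^{2} + \left(-3 - \frac{1}{11}\right) \left(-16\right) = \left(2 + 255\right)^{2} - - \frac{544}{11} = 257^{2} + \frac{544}{11} = 66049 + \frac{544}{11} = \frac{727083}{11}$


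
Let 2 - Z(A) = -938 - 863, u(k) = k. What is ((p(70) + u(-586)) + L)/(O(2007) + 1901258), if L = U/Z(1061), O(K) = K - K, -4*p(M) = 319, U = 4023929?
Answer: 11294327/13711872696 ≈ 0.00082369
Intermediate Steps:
p(M) = -319/4 (p(M) = -¼*319 = -319/4)
Z(A) = 1803 (Z(A) = 2 - (-938 - 863) = 2 - 1*(-1801) = 2 + 1801 = 1803)
O(K) = 0
L = 4023929/1803 ≈ 2231.8
((p(70) + u(-586)) + L)/(O(2007) + 1901258) = ((-319/4 - 586) + 4023929/1803)/(0 + 1901258) = (-2663/4 + 4023929/1803)/1901258 = (11294327/7212)*(1/1901258) = 11294327/13711872696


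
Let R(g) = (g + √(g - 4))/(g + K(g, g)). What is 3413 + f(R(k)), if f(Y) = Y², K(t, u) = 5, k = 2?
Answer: 167239/49 + 4*I*√2/49 ≈ 3413.0 + 0.11545*I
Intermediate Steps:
R(g) = (g + √(-4 + g))/(5 + g) (R(g) = (g + √(g - 4))/(g + 5) = (g + √(-4 + g))/(5 + g))
3413 + f(R(k)) = 3413 + ((2 + √(-4 + 2))/(5 + 2))² = 3413 + ((2 + √(-2))/7)² = 3413 + ((2 + I*√2)/7)² = 3413 + (2/7 + I*√2/7)²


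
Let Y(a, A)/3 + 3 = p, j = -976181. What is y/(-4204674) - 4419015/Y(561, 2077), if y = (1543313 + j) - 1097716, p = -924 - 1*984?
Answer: 1032419961899/1339188669 ≈ 770.93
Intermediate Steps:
p = -1908 (p = -924 - 984 = -1908)
Y(a, A) = -5733 (Y(a, A) = -9 + 3*(-1908) = -9 - 5724 = -5733)
y = -530584 (y = (1543313 - 976181) - 1097716 = 567132 - 1097716 = -530584)
y/(-4204674) - 4419015/Y(561, 2077) = -530584/(-4204674) - 4419015/(-5733) = -530584*(-1/4204674) - 4419015*(-1/5733) = 265292/2102337 + 1473005/1911 = 1032419961899/1339188669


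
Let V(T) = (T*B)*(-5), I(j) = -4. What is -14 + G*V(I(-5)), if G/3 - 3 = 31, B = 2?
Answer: 4066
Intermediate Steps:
G = 102 (G = 9 + 3*31 = 9 + 93 = 102)
V(T) = -10*T (V(T) = (T*2)*(-5) = (2*T)*(-5) = -10*T)
-14 + G*V(I(-5)) = -14 + 102*(-10*(-4)) = -14 + 102*40 = -14 + 4080 = 4066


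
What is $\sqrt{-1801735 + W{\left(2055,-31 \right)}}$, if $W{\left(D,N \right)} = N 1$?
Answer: $i \sqrt{1801766} \approx 1342.3 i$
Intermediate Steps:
$W{\left(D,N \right)} = N$
$\sqrt{-1801735 + W{\left(2055,-31 \right)}} = \sqrt{-1801735 - 31} = \sqrt{-1801766} = i \sqrt{1801766}$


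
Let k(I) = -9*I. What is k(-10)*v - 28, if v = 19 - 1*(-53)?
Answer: 6452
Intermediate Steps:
v = 72 (v = 19 + 53 = 72)
k(-10)*v - 28 = -9*(-10)*72 - 28 = 90*72 - 28 = 6480 - 28 = 6452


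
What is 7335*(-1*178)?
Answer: -1305630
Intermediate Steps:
7335*(-1*178) = 7335*(-178) = -1305630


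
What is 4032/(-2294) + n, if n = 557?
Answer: 636863/1147 ≈ 555.24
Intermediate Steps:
4032/(-2294) + n = 4032/(-2294) + 557 = 4032*(-1/2294) + 557 = -2016/1147 + 557 = 636863/1147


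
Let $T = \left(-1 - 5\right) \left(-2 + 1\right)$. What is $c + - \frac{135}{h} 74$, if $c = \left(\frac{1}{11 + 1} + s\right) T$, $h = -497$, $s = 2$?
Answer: $\frac{32405}{994} \approx 32.601$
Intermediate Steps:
$T = 6$ ($T = \left(-6\right) \left(-1\right) = 6$)
$c = \frac{25}{2}$ ($c = \left(\frac{1}{11 + 1} + 2\right) 6 = \left(\frac{1}{12} + 2\right) 6 = \frac{25}{12} \cdot 6 = \frac{25}{2} \approx 12.5$)
$c + - \frac{135}{h} 74 = \frac{25}{2} + - \frac{135}{-497} \cdot 74 = \frac{25}{2} + \left(-135\right) \left(- \frac{1}{497}\right) 74 = \frac{25}{2} + \frac{135}{497} \cdot 74 = \frac{25}{2} + \frac{9990}{497} = \frac{32405}{994}$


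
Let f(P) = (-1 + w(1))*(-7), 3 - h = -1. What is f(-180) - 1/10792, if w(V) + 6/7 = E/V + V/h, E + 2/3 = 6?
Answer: -844477/32376 ≈ -26.083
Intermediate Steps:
E = 16/3 (E = -2/3 + 6 = 16/3 ≈ 5.3333)
h = 4 (h = 3 - 1*(-1) = 3 + 1 = 4)
w(V) = -6/7 + V/4 + 16/(3*V) (w(V) = -6/7 + (16/(3*V) + V/4) = -6/7 + (V/4 + 16/(3*V)) = -6/7 + V/4 + 16/(3*V))
f(P) = -313/12 (f(P) = (-1 + (-6/7 + (1/4)*1 + (16/3)/1))*(-7) = (-1 + (-6/7 + 1/4 + (16/3)*1))*(-7) = (-1 + (-6/7 + 1/4 + 16/3))*(-7) = (-1 + 397/84)*(-7) = (313/84)*(-7) = -313/12)
f(-180) - 1/10792 = -313/12 - 1/10792 = -844477/32376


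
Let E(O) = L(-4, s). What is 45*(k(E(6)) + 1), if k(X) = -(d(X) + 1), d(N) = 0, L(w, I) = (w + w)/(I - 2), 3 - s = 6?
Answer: 0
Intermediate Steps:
s = -3 (s = 3 - 1*6 = 3 - 6 = -3)
L(w, I) = 2*w/(-2 + I) (L(w, I) = (2*w)/(-2 + I) = 2*w/(-2 + I))
E(O) = 8/5 (E(O) = 2*(-4)/(-2 - 3) = 2*(-4)/(-5) = 2*(-4)*(-1/5) = 8/5)
k(X) = -1 (k(X) = -(0 + 1) = -1*1 = -1)
45*(k(E(6)) + 1) = 45*(-1 + 1) = 45*0 = 0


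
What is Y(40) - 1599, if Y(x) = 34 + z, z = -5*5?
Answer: -1590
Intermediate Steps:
z = -25
Y(x) = 9 (Y(x) = 34 - 25 = 9)
Y(40) - 1599 = 9 - 1599 = -1590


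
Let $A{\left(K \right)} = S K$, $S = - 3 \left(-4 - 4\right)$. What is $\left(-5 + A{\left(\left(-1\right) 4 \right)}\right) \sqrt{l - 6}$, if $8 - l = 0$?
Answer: $- 101 \sqrt{2} \approx -142.84$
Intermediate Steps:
$l = 8$ ($l = 8 - 0 = 8 + 0 = 8$)
$S = 24$ ($S = \left(-3\right) \left(-8\right) = 24$)
$A{\left(K \right)} = 24 K$
$\left(-5 + A{\left(\left(-1\right) 4 \right)}\right) \sqrt{l - 6} = \left(-5 + 24 \left(\left(-1\right) 4\right)\right) \sqrt{8 - 6} = \left(-5 + 24 \left(-4\right)\right) \sqrt{2} = \left(-5 - 96\right) \sqrt{2} = - 101 \sqrt{2}$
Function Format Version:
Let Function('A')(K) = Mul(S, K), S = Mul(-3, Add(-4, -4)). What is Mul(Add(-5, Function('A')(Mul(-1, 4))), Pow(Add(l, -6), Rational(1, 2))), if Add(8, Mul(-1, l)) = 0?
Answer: Mul(-101, Pow(2, Rational(1, 2))) ≈ -142.84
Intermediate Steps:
l = 8 (l = Add(8, Mul(-1, 0)) = Add(8, 0) = 8)
S = 24 (S = Mul(-3, -8) = 24)
Function('A')(K) = Mul(24, K)
Mul(Add(-5, Function('A')(Mul(-1, 4))), Pow(Add(l, -6), Rational(1, 2))) = Mul(Add(-5, Mul(24, Mul(-1, 4))), Pow(Add(8, -6), Rational(1, 2))) = Mul(Add(-5, Mul(24, -4)), Pow(2, Rational(1, 2))) = Mul(Add(-5, -96), Pow(2, Rational(1, 2))) = Mul(-101, Pow(2, Rational(1, 2)))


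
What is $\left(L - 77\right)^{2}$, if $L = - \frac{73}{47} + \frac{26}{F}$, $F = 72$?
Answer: $\frac{17503554601}{2862864} \approx 6114.0$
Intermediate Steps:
$L = - \frac{2017}{1692}$ ($L = - \frac{73}{47} + \frac{26}{72} = \left(-73\right) \frac{1}{47} + 26 \cdot \frac{1}{72} = - \frac{73}{47} + \frac{13}{36} = - \frac{2017}{1692} \approx -1.1921$)
$\left(L - 77\right)^{2} = \left(- \frac{2017}{1692} - 77\right)^{2} = \left(- \frac{132301}{1692}\right)^{2} = \frac{17503554601}{2862864}$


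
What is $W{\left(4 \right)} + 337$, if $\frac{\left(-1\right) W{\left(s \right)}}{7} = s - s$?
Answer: $337$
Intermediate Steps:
$W{\left(s \right)} = 0$ ($W{\left(s \right)} = - 7 \left(s - s\right) = \left(-7\right) 0 = 0$)
$W{\left(4 \right)} + 337 = 0 + 337 = 337$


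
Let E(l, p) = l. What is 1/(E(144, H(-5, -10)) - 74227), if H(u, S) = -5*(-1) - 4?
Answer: -1/74083 ≈ -1.3498e-5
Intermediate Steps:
H(u, S) = 1 (H(u, S) = 5 - 4 = 1)
1/(E(144, H(-5, -10)) - 74227) = 1/(144 - 74227) = 1/(-74083) = -1/74083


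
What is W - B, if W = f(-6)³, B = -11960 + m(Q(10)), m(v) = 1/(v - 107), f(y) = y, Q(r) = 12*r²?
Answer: 12836191/1093 ≈ 11744.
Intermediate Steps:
m(v) = 1/(-107 + v)
B = -13072279/1093 (B = -11960 + 1/(-107 + 12*10²) = -11960 + 1/(-107 + 12*100) = -11960 + 1/(-107 + 1200) = -11960 + 1/1093 = -13072279/1093 ≈ -11960.)
W = -216 (W = (-6)³ = -216)
W - B = -216 - 1*(-13072279/1093) = -216 + 13072279/1093 = 12836191/1093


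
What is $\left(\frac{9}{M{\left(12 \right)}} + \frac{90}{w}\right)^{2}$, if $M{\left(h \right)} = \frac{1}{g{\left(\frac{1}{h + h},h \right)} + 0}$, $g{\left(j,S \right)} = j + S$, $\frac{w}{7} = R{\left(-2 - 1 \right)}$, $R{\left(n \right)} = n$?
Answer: $\frac{33977241}{3136} \approx 10835.0$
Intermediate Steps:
$w = -21$ ($w = 7 \left(-2 - 1\right) = 7 \left(-3\right) = -21$)
$g{\left(j,S \right)} = S + j$
$M{\left(h \right)} = \frac{1}{h + \frac{1}{2 h}}$ ($M{\left(h \right)} = \frac{1}{\left(h + \frac{1}{h + h}\right) + 0} = \frac{1}{\left(h + \frac{1}{2 h}\right) + 0} = \frac{1}{h + \frac{1}{2 h}}$)
$\left(\frac{9}{M{\left(12 \right)}} + \frac{90}{w}\right)^{2} = \left(\frac{9}{2 \cdot 12 \frac{1}{1 + 2 \cdot 12^{2}}} + \frac{90}{-21}\right)^{2} = \left(\frac{9}{2 \cdot 12 \frac{1}{1 + 2 \cdot 144}} + 90 \left(- \frac{1}{21}\right)\right)^{2} = \left(\frac{9}{2 \cdot 12 \frac{1}{1 + 288}} - \frac{30}{7}\right)^{2} = \left(\frac{9}{2 \cdot 12 \cdot \frac{1}{289}} - \frac{30}{7}\right)^{2} = \left(\frac{9}{\frac{24}{289}} - \frac{30}{7}\right)^{2} = \left(9 \cdot \frac{289}{24} - \frac{30}{7}\right)^{2} = \left(\frac{867}{8} - \frac{30}{7}\right)^{2} = \left(\frac{5829}{56}\right)^{2} = \frac{33977241}{3136}$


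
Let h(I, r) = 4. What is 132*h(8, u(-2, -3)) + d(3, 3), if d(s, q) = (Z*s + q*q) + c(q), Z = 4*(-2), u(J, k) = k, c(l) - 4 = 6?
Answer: 523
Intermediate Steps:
c(l) = 10 (c(l) = 4 + 6 = 10)
Z = -8
d(s, q) = 10 + q² - 8*s (d(s, q) = (-8*s + q*q) + 10 = (-8*s + q²) + 10 = (q² - 8*s) + 10 = 10 + q² - 8*s)
132*h(8, u(-2, -3)) + d(3, 3) = 132*4 + (10 + 3² - 8*3) = 528 + (10 + 9 - 24) = 528 - 5 = 523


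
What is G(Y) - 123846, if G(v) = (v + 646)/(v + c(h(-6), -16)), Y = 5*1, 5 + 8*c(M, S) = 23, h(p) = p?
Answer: -3588930/29 ≈ -1.2376e+5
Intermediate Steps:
c(M, S) = 9/4 (c(M, S) = -5/8 + (⅛)*23 = -5/8 + 23/8 = 9/4)
Y = 5
G(v) = (646 + v)/(9/4 + v) (G(v) = (v + 646)/(v + 9/4) = (646 + v)/(9/4 + v))
G(Y) - 123846 = 4*(646 + 5)/(9 + 4*5) - 123846 = 4*651/(9 + 20) - 123846 = 4*651/29 - 123846 = 4*(1/29)*651 - 123846 = 2604/29 - 123846 = -3588930/29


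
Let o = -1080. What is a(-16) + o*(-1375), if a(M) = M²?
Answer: 1485256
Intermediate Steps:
a(-16) + o*(-1375) = (-16)² - 1080*(-1375) = 256 + 1485000 = 1485256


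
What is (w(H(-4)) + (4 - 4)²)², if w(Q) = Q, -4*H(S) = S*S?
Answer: 16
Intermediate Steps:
H(S) = -S²/4 (H(S) = -S*S/4 = -S²/4)
(w(H(-4)) + (4 - 4)²)² = (-¼*(-4)² + (4 - 4)²)² = (-¼*16 + 0²)² = (-4 + 0)² = (-4)² = 16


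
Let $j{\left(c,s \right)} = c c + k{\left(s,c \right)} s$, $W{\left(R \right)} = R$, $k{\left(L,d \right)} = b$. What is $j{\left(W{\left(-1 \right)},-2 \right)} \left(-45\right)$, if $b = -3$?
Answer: $-315$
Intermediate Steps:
$k{\left(L,d \right)} = -3$
$j{\left(c,s \right)} = c^{2} - 3 s$ ($j{\left(c,s \right)} = c c - 3 s = c^{2} - 3 s$)
$j{\left(W{\left(-1 \right)},-2 \right)} \left(-45\right) = \left(\left(-1\right)^{2} - -6\right) \left(-45\right) = \left(1 + 6\right) \left(-45\right) = 7 \left(-45\right) = -315$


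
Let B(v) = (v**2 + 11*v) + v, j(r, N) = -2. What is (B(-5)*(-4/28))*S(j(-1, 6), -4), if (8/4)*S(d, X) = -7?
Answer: -35/2 ≈ -17.500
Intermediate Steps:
S(d, X) = -7/2 (S(d, X) = (1/2)*(-7) = -7/2)
B(v) = v**2 + 12*v
(B(-5)*(-4/28))*S(j(-1, 6), -4) = ((-5*(12 - 5))*(-4/28))*(-7/2) = ((-5*7)*(-4*1/28))*(-7/2) = -35*(-1/7)*(-7/2) = 5*(-7/2) = -35/2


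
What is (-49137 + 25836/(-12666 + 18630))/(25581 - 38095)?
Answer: 12209468/3109729 ≈ 3.9262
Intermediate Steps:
(-49137 + 25836/(-12666 + 18630))/(25581 - 38095) = (-49137 + 25836/5964)/(-12514) = (-49137 + 25836*(1/5964))*(-1/12514) = (-49137 + 2153/497)*(-1/12514) = -24418936/497*(-1/12514) = 12209468/3109729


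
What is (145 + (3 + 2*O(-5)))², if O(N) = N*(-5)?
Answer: 39204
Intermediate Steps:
O(N) = -5*N
(145 + (3 + 2*O(-5)))² = (145 + (3 + 2*(-5*(-5))))² = (145 + (3 + 2*25))² = (145 + (3 + 50))² = (145 + 53)² = 198² = 39204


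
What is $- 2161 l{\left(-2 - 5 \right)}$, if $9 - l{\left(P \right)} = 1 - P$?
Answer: $-2161$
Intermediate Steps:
$l{\left(P \right)} = 8 + P$ ($l{\left(P \right)} = 9 - \left(1 - P\right) = 9 + \left(-1 + P\right) = 8 + P$)
$- 2161 l{\left(-2 - 5 \right)} = - 2161 \left(8 - 7\right) = \left(-2161\right) 1 = -2161$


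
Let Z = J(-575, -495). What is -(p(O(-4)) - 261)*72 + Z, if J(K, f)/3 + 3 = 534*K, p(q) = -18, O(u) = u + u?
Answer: -901071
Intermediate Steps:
O(u) = 2*u
J(K, f) = -9 + 1602*K (J(K, f) = -9 + 3*(534*K) = -9 + 1602*K)
Z = -921159 (Z = -9 + 1602*(-575) = -9 - 921150 = -921159)
-(p(O(-4)) - 261)*72 + Z = -(-18 - 261)*72 - 921159 = -(-279)*72 - 921159 = -1*(-20088) - 921159 = 20088 - 921159 = -901071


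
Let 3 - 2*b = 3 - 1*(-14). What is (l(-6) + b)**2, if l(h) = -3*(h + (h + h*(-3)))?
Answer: 625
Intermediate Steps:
l(h) = 3*h (l(h) = -3*(h + (h - 3*h)) = -3*(h - 2*h) = -(-3)*h = 3*h)
b = -7 (b = 3/2 - (3 - 1*(-14))/2 = 3/2 - (3 + 14)/2 = 3/2 - 1/2*17 = 3/2 - 17/2 = -7)
(l(-6) + b)**2 = (3*(-6) - 7)**2 = (-18 - 7)**2 = (-25)**2 = 625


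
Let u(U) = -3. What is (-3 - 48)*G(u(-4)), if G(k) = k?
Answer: 153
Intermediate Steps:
(-3 - 48)*G(u(-4)) = (-3 - 48)*(-3) = -51*(-3) = 153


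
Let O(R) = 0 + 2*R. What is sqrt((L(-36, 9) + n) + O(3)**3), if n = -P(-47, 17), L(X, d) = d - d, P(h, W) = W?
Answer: sqrt(199) ≈ 14.107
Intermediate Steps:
O(R) = 2*R
L(X, d) = 0
n = -17 (n = -1*17 = -17)
sqrt((L(-36, 9) + n) + O(3)**3) = sqrt((0 - 17) + (2*3)**3) = sqrt(-17 + 6**3) = sqrt(-17 + 216) = sqrt(199)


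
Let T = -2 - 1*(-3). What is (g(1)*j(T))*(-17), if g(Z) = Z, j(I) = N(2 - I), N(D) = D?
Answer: -17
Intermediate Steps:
T = 1 (T = -2 + 3 = 1)
j(I) = 2 - I
(g(1)*j(T))*(-17) = (1*(2 - 1*1))*(-17) = (1*(2 - 1))*(-17) = (1*1)*(-17) = 1*(-17) = -17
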